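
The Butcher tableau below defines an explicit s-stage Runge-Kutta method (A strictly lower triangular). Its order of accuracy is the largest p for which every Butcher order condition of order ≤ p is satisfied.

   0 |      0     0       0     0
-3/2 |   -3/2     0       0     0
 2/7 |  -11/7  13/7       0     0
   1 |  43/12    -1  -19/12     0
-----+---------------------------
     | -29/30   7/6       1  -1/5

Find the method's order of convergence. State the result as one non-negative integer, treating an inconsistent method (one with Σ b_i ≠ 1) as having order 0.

1

b = (-29/30, 7/6, 1, -1/5)
c = (0, -3/2, 2/7, 1)
Ac = (0, 0, -39/14, 22/21)
Σ b_i: (-29/30)·1 + 7/6·1 + 1·1 + (-1/5)·1 = 1 ✓
b·c: 7/6·(-3/2) + 1·2/7 + (-1/5)·1 = -233/140 ≠ 1/2 ⇒ order 1.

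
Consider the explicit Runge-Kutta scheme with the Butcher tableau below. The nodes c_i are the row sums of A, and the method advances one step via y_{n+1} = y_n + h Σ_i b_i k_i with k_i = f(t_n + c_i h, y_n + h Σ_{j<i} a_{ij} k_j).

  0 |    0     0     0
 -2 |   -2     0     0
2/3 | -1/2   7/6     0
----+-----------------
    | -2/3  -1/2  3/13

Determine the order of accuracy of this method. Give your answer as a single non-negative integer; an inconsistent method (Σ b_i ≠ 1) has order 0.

0

b = (-2/3, -1/2, 3/13)
c = (0, -2, 2/3)
Ac = (0, 0, -7/3)
Σ b_i: (-2/3)·1 + (-1/2)·1 + 3/13·1 = -73/78 ≠ 1 ⇒ order 0.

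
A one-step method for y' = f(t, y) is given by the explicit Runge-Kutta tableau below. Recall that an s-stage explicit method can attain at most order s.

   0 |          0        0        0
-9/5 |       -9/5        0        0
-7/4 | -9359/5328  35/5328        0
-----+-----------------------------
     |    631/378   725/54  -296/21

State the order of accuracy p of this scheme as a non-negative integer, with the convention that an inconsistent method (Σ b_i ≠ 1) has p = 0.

3

b = (631/378, 725/54, -296/21)
c = (0, -9/5, -7/4)
Ac = (0, 0, -7/592)
Σ b_i: 631/378·1 + 725/54·1 + (-296/21)·1 = 1 ✓
b·c: 725/54·(-9/5) + (-296/21)·(-7/4) = 1/2 ✓
b·c²: 725/54·81/25 + (-296/21)·49/16 = 1/3 ✓
b·Ac: (-296/21)·(-7/592) = 1/6 ✓; 3 stages ⇒ order 3.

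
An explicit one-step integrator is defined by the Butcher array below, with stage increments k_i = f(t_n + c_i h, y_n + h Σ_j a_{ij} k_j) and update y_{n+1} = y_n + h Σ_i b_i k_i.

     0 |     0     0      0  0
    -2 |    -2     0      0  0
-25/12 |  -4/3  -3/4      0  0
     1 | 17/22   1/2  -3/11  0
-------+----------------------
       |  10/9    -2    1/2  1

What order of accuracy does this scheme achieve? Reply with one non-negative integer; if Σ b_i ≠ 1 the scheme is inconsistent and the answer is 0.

b = (10/9, -2, 1/2, 1)
c = (0, -2, -25/12, 1)
Ac = (0, 0, 3/2, -19/44)
Σ b_i: 10/9·1 + (-2)·1 + 1/2·1 + 1·1 = 11/18 ≠ 1 ⇒ order 0.

0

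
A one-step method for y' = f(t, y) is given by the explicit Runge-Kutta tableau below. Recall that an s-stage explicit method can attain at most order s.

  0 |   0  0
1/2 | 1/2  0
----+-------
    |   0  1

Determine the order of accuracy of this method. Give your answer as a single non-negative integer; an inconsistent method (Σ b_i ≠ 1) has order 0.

2

b = (0, 1)
c = (0, 1/2)
Σ b_i: 1·1 = 1 ✓
b·c: 1·1/2 = 1/2 ✓; 2 stages ⇒ order 2.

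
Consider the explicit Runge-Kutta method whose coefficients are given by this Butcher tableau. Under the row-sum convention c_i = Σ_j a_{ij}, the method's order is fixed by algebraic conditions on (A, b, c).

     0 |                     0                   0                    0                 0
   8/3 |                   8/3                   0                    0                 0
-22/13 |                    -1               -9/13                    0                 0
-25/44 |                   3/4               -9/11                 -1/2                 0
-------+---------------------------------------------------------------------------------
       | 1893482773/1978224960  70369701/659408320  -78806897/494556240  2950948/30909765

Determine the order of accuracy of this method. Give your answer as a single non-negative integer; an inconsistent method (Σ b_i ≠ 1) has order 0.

3

b = (1893482773/1978224960, 70369701/659408320, -78806897/494556240, 2950948/30909765)
c = (0, 8/3, -22/13, -25/44)
Ac = (0, 0, -24/13, -191/143)
Σ b_i: 1893482773/1978224960·1 + 70369701/659408320·1 + (-78806897/494556240)·1 + 2950948/30909765·1 = 1 ✓
b·c: 70369701/659408320·8/3 + (-78806897/494556240)·(-22/13) + 2950948/30909765·(-25/44) = 1/2 ✓
b·c²: 70369701/659408320·64/9 + (-78806897/494556240)·484/169 + 2950948/30909765·625/1936 = 1/3 ✓
b·Ac: (-78806897/494556240)·(-24/13) + 2950948/30909765·(-191/143) = 1/6 ✓
b·c³: 70369701/659408320·512/27 + (-78806897/494556240)·(-10648/2197) + 2950948/30909765·(-15625/85184) = 117897714037/42432925392 ≠ 1/4 ⇒ order 3.
b·(c∘Ac): (-78806897/494556240)·528/169 + 2950948/30909765·4775/6292 = -13148854/30909765 ≠ 1/8
b·Ac²: (-78806897/494556240)·(-64/13) + 2950948/30909765·(-13478/1859) = 7419116/80365389 ≠ 1/12
b·A²c: 2950948/30909765·12/13 = 907984/10303255 ≠ 1/24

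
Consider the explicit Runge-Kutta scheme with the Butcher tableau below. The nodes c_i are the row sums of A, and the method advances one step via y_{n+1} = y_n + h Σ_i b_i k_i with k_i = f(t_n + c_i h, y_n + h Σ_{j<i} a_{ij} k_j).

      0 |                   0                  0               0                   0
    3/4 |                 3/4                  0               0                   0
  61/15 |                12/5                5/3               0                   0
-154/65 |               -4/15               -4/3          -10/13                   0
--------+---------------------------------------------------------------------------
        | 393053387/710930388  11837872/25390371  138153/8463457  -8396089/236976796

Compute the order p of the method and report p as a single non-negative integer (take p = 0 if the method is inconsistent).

b = (393053387/710930388, 11837872/25390371, 138153/8463457, -8396089/236976796)
c = (0, 3/4, 61/15, -154/65)
Ac = (0, 0, 5/4, -161/39)
Σ b_i: 393053387/710930388·1 + 11837872/25390371·1 + 138153/8463457·1 + (-8396089/236976796)·1 = 1 ✓
b·c: 11837872/25390371·3/4 + 138153/8463457·61/15 + (-8396089/236976796)·(-154/65) = 1/2 ✓
b·c²: 11837872/25390371·9/16 + 138153/8463457·3721/225 + (-8396089/236976796)·23716/4225 = 1/3 ✓
b·Ac: 138153/8463457·5/4 + (-8396089/236976796)·(-161/39) = 1/6 ✓
b·c³: 11837872/25390371·27/64 + 138153/8463457·226981/3375 + (-8396089/236976796)·(-3652264/274625) = 174843189899/99022446900 ≠ 1/4 ⇒ order 3.
b·(c∘Ac): 138153/8463457·61/12 + (-8396089/236976796)·24794/2535 = -133833437/507807420 ≠ 1/8
b·Ac²: 138153/8463457·15/16 + (-8396089/236976796)·(-31523/2340) = 5252999261/10663955820 ≠ 1/12
b·A²c: (-8396089/236976796)·(-25/26) = 16146325/473953592 ≠ 1/24

3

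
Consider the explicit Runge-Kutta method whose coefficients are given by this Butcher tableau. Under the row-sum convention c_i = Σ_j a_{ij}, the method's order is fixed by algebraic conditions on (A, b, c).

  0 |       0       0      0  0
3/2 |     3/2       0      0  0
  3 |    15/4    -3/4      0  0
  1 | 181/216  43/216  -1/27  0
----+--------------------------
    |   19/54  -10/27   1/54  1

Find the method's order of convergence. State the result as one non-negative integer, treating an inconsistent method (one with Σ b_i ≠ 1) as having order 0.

4

b = (19/54, -10/27, 1/54, 1)
c = (0, 3/2, 3, 1)
Ac = (0, 0, -9/8, 3/16)
Σ b_i: 19/54·1 + (-10/27)·1 + 1/54·1 + 1·1 = 1 ✓
b·c: (-10/27)·3/2 + 1/54·3 + 1·1 = 1/2 ✓
b·c²: (-10/27)·9/4 + 1/54·9 + 1·1 = 1/3 ✓
b·Ac: 1/54·(-9/8) + 1·3/16 = 1/6 ✓
b·c³: (-10/27)·27/8 + 1/54·27 + 1·1 = 1/4 ✓
b·(c∘Ac): 1/54·(-27/8) + 1·3/16 = 1/8 ✓
b·Ac²: 1/54·(-27/16) + 1·11/96 = 1/12 ✓
b·A²c: 1·1/24 = 1/24 ✓; 4 stages ⇒ order 4.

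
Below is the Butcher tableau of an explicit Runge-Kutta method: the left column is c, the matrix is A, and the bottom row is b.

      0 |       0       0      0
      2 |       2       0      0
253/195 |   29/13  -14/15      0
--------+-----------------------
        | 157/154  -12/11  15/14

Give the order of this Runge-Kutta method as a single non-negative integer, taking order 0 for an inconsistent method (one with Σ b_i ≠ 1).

b = (157/154, -12/11, 15/14)
c = (0, 2, 253/195)
Ac = (0, 0, -28/15)
Σ b_i: 157/154·1 + (-12/11)·1 + 15/14·1 = 1 ✓
b·c: (-12/11)·2 + 15/14·253/195 = -1585/2002 ≠ 1/2 ⇒ order 1.

1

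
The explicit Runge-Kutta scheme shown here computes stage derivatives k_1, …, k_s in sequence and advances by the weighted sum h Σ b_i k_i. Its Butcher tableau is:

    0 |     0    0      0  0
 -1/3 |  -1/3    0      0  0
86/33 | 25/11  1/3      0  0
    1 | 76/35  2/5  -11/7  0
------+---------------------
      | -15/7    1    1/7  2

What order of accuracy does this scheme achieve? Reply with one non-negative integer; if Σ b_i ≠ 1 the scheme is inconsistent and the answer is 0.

1

b = (-15/7, 1, 1/7, 2)
c = (0, -1/3, 86/33, 1)
Ac = (0, 0, -1/9, -148/35)
Σ b_i: (-15/7)·1 + 1·1 + 1/7·1 + 2·1 = 1 ✓
b·c: 1·(-1/3) + 1/7·86/33 + 2·1 = 157/77 ≠ 1/2 ⇒ order 1.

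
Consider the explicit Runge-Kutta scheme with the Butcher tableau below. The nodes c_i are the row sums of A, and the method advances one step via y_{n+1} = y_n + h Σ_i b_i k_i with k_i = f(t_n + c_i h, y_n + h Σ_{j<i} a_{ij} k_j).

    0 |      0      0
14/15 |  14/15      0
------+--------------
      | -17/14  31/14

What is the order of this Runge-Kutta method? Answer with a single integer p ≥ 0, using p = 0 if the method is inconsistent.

b = (-17/14, 31/14)
c = (0, 14/15)
Σ b_i: (-17/14)·1 + 31/14·1 = 1 ✓
b·c: 31/14·14/15 = 31/15 ≠ 1/2 ⇒ order 1.

1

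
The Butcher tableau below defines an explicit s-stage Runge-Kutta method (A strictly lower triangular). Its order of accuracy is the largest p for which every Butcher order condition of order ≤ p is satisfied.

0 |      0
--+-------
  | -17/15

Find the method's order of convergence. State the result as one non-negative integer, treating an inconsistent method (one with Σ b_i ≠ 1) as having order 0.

0

b = (-17/15)
c = (0)
Σ b_i: (-17/15)·1 = -17/15 ≠ 1 ⇒ order 0.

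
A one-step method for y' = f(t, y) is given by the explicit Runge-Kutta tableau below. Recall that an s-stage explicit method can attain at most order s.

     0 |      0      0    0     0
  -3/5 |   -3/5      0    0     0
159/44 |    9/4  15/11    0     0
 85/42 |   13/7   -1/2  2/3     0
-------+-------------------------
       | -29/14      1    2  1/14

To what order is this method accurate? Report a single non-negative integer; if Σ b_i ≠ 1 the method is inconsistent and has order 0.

1

b = (-29/14, 1, 2, 1/14)
c = (0, -3/5, 159/44, 85/42)
Ac = (0, 0, -9/11, 149/55)
Σ b_i: (-29/14)·1 + 1·1 + 2·1 + 1/14·1 = 1 ✓
b·c: 1·(-3/5) + 2·159/44 + 1/14·85/42 = 219001/32340 ≠ 1/2 ⇒ order 1.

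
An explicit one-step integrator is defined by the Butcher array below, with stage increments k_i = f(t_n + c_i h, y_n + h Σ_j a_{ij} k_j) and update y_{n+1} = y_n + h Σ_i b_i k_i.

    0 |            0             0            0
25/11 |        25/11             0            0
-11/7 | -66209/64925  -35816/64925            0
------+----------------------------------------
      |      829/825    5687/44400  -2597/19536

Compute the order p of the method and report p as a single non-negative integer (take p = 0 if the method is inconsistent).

b = (829/825, 5687/44400, -2597/19536)
c = (0, 25/11, -11/7)
Ac = (0, 0, -3256/2597)
Σ b_i: 829/825·1 + 5687/44400·1 + (-2597/19536)·1 = 1 ✓
b·c: 5687/44400·25/11 + (-2597/19536)·(-11/7) = 1/2 ✓
b·c²: 5687/44400·625/121 + (-2597/19536)·121/49 = 1/3 ✓
b·Ac: (-2597/19536)·(-3256/2597) = 1/6 ✓; 3 stages ⇒ order 3.

3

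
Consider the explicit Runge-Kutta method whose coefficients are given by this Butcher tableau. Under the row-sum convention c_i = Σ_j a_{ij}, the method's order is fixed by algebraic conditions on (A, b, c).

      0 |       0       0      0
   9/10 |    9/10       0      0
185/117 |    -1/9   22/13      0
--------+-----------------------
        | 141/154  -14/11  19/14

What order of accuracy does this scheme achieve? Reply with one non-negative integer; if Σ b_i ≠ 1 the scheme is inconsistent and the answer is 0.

1

b = (141/154, -14/11, 19/14)
c = (0, 9/10, 185/117)
Ac = (0, 0, 99/65)
Σ b_i: 141/154·1 + (-14/11)·1 + 19/14·1 = 1 ✓
b·c: (-14/11)·9/10 + 19/14·185/117 = 90131/90090 ≠ 1/2 ⇒ order 1.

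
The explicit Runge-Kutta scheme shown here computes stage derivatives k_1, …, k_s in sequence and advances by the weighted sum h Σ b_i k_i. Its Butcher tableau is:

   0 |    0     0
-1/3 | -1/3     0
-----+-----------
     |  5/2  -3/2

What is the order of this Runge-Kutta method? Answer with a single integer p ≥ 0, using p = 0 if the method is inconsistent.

b = (5/2, -3/2)
c = (0, -1/3)
Σ b_i: 5/2·1 + (-3/2)·1 = 1 ✓
b·c: (-3/2)·(-1/3) = 1/2 ✓; 2 stages ⇒ order 2.

2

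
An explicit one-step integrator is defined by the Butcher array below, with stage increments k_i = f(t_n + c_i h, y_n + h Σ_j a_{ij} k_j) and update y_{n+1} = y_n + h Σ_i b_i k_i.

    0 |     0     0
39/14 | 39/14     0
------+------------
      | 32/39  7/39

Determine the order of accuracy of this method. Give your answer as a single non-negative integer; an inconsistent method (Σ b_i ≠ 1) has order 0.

2

b = (32/39, 7/39)
c = (0, 39/14)
Σ b_i: 32/39·1 + 7/39·1 = 1 ✓
b·c: 7/39·39/14 = 1/2 ✓; 2 stages ⇒ order 2.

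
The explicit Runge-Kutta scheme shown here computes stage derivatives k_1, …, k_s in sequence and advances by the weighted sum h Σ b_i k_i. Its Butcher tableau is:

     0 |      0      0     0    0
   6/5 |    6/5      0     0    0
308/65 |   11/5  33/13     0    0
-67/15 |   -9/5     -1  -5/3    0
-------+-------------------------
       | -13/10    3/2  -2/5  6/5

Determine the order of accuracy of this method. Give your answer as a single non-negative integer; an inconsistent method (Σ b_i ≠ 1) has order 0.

1

b = (-13/10, 3/2, -2/5, 6/5)
c = (0, 6/5, 308/65, -67/15)
Ac = (0, 0, 198/65, -1774/195)
Σ b_i: (-13/10)·1 + 3/2·1 + (-2/5)·1 + 6/5·1 = 1 ✓
b·c: 3/2·6/5 + (-2/5)·308/65 + 6/5·(-67/15) = -1773/325 ≠ 1/2 ⇒ order 1.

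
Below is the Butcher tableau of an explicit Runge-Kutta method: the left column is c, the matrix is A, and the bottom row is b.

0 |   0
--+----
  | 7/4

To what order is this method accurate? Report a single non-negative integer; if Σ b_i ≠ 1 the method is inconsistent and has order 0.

b = (7/4)
c = (0)
Σ b_i: 7/4·1 = 7/4 ≠ 1 ⇒ order 0.

0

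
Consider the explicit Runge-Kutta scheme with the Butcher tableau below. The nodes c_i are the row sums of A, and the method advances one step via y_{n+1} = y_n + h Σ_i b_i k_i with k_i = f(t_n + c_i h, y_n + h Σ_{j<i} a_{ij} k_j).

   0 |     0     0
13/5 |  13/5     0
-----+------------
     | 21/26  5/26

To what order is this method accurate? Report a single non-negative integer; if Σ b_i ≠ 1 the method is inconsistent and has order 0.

2

b = (21/26, 5/26)
c = (0, 13/5)
Σ b_i: 21/26·1 + 5/26·1 = 1 ✓
b·c: 5/26·13/5 = 1/2 ✓; 2 stages ⇒ order 2.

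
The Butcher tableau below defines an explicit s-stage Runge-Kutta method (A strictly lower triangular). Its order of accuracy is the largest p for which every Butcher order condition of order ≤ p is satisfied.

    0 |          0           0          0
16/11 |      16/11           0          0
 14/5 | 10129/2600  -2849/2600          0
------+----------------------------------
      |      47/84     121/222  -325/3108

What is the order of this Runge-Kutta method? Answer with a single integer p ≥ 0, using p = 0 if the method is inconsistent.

3

b = (47/84, 121/222, -325/3108)
c = (0, 16/11, 14/5)
Ac = (0, 0, -518/325)
Σ b_i: 47/84·1 + 121/222·1 + (-325/3108)·1 = 1 ✓
b·c: 121/222·16/11 + (-325/3108)·14/5 = 1/2 ✓
b·c²: 121/222·256/121 + (-325/3108)·196/25 = 1/3 ✓
b·Ac: (-325/3108)·(-518/325) = 1/6 ✓; 3 stages ⇒ order 3.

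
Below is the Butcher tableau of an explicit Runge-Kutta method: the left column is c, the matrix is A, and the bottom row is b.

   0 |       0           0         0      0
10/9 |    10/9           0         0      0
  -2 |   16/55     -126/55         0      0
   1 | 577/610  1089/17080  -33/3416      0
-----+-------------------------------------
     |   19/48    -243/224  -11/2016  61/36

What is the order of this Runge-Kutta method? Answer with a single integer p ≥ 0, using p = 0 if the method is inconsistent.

b = (19/48, -243/224, -11/2016, 61/36)
c = (0, 10/9, -2, 1)
Ac = (0, 0, -28/11, 11/122)
Σ b_i: 19/48·1 + (-243/224)·1 + (-11/2016)·1 + 61/36·1 = 1 ✓
b·c: (-243/224)·10/9 + (-11/2016)·(-2) + 61/36·1 = 1/2 ✓
b·c²: (-243/224)·100/81 + (-11/2016)·4 + 61/36·1 = 1/3 ✓
b·Ac: (-11/2016)·(-28/11) + 61/36·11/122 = 1/6 ✓
b·c³: (-243/224)·1000/729 + (-11/2016)·(-8) + 61/36·1 = 1/4 ✓
b·(c∘Ac): (-11/2016)·56/11 + 61/36·11/122 = 1/8 ✓
b·Ac²: (-11/2016)·(-280/99) + 61/36·22/549 = 1/12 ✓
b·A²c: 61/36·3/122 = 1/24 ✓; 4 stages ⇒ order 4.

4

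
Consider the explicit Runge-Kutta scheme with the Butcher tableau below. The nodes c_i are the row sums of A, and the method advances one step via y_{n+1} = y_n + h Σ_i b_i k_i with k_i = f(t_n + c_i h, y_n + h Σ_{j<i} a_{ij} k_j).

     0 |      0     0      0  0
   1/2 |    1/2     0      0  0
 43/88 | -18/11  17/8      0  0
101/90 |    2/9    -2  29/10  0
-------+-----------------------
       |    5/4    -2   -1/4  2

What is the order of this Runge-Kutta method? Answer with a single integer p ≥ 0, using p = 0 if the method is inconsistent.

1

b = (5/4, -2, -1/4, 2)
c = (0, 1/2, 43/88, 101/90)
Ac = (0, 0, 17/16, 367/880)
Σ b_i: 5/4·1 + (-2)·1 + (-1/4)·1 + 2·1 = 1 ✓
b·c: (-2)·1/2 + (-1/4)·43/88 + 2·101/90 = 17777/15840 ≠ 1/2 ⇒ order 1.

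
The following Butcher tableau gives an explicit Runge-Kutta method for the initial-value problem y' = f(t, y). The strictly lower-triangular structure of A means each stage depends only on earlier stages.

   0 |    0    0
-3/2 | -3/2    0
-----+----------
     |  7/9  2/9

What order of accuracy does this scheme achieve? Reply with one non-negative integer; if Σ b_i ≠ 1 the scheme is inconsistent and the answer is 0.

1

b = (7/9, 2/9)
c = (0, -3/2)
Σ b_i: 7/9·1 + 2/9·1 = 1 ✓
b·c: 2/9·(-3/2) = -1/3 ≠ 1/2 ⇒ order 1.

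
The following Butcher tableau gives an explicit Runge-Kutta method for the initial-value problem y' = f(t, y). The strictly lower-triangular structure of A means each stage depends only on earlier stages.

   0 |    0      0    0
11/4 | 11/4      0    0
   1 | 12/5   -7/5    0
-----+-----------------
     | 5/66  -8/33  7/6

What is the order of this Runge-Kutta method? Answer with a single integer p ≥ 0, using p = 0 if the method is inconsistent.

2

b = (5/66, -8/33, 7/6)
c = (0, 11/4, 1)
Ac = (0, 0, -77/20)
Σ b_i: 5/66·1 + (-8/33)·1 + 7/6·1 = 1 ✓
b·c: (-8/33)·11/4 + 7/6·1 = 1/2 ✓
b·c²: (-8/33)·121/16 + 7/6·1 = -2/3 ≠ 1/3 ⇒ order 2.
b·Ac: 7/6·(-77/20) = -539/120 ≠ 1/6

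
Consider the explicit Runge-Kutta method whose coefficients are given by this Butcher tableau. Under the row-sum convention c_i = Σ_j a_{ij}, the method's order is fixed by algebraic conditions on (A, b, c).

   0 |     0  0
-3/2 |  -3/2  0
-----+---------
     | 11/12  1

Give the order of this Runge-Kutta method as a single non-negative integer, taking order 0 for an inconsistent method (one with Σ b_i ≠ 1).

b = (11/12, 1)
c = (0, -3/2)
Σ b_i: 11/12·1 + 1·1 = 23/12 ≠ 1 ⇒ order 0.

0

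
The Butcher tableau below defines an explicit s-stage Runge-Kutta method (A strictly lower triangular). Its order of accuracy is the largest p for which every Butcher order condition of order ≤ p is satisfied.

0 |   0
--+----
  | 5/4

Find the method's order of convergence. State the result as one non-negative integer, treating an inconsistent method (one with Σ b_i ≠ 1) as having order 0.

0

b = (5/4)
c = (0)
Σ b_i: 5/4·1 = 5/4 ≠ 1 ⇒ order 0.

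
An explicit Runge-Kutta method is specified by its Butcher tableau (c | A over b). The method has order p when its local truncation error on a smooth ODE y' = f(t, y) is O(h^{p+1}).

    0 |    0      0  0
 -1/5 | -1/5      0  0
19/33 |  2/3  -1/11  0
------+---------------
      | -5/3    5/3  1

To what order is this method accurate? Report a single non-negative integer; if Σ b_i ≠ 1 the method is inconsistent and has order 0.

b = (-5/3, 5/3, 1)
c = (0, -1/5, 19/33)
Ac = (0, 0, 1/55)
Σ b_i: (-5/3)·1 + 5/3·1 + 1·1 = 1 ✓
b·c: 5/3·(-1/5) + 1·19/33 = 8/33 ≠ 1/2 ⇒ order 1.

1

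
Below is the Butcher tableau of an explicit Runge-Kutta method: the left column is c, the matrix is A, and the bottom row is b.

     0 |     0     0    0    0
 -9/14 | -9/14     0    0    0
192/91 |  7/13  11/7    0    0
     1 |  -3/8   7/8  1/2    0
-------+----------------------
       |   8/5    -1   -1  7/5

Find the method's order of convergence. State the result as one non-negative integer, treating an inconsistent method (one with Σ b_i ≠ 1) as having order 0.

b = (8/5, -1, -1, 7/5)
c = (0, -9/14, 192/91, 1)
Ac = (0, 0, -99/98, 717/1456)
Σ b_i: 8/5·1 + (-1)·1 + (-1)·1 + 7/5·1 = 1 ✓
b·c: (-1)·(-9/14) + (-1)·192/91 + 7/5·1 = -61/910 ≠ 1/2 ⇒ order 1.

1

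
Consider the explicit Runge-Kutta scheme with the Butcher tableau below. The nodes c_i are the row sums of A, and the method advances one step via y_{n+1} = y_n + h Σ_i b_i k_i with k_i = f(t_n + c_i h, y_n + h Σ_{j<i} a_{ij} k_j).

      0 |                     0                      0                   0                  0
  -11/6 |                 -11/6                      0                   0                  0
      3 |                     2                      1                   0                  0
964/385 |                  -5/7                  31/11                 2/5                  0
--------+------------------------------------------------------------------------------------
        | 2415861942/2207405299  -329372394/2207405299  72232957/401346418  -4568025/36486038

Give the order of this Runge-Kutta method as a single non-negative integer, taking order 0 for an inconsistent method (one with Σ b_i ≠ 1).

b = (2415861942/2207405299, -329372394/2207405299, 72232957/401346418, -4568025/36486038)
c = (0, -11/6, 3, 964/385)
Ac = (0, 0, -11/6, -119/30)
Σ b_i: 2415861942/2207405299·1 + (-329372394/2207405299)·1 + 72232957/401346418·1 + (-4568025/36486038)·1 = 1 ✓
b·c: (-329372394/2207405299)·(-11/6) + 72232957/401346418·3 + (-4568025/36486038)·964/385 = 1/2 ✓
b·c²: (-329372394/2207405299)·121/36 + 72232957/401346418·9 + (-4568025/36486038)·929296/148225 = 1/3 ✓
b·Ac: 72232957/401346418·(-11/6) + (-4568025/36486038)·(-119/30) = 1/6 ✓
b·c³: (-329372394/2207405299)·(-1331/216) + 72232957/401346418·27 + (-4568025/36486038)·895841344/57066625 = 10606386865597/2781330676740 ≠ 1/4 ⇒ order 3.
b·(c∘Ac): 72232957/401346418·(-11/2) + (-4568025/36486038)·(-8194/825) = 18507399/72972076 ≠ 1/8
b·Ac²: 72232957/401346418·121/36 + (-4568025/36486038)·2353/180 = -677575019/656748684 ≠ 1/12
b·A²c: (-4568025/36486038)·(-11/15) = 3349885/36486038 ≠ 1/24

3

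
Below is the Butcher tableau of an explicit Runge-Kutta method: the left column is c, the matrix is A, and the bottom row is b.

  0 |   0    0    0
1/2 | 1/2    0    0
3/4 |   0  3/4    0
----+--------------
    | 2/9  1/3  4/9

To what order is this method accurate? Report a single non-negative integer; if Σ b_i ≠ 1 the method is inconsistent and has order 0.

3

b = (2/9, 1/3, 4/9)
c = (0, 1/2, 3/4)
Ac = (0, 0, 3/8)
Σ b_i: 2/9·1 + 1/3·1 + 4/9·1 = 1 ✓
b·c: 1/3·1/2 + 4/9·3/4 = 1/2 ✓
b·c²: 1/3·1/4 + 4/9·9/16 = 1/3 ✓
b·Ac: 4/9·3/8 = 1/6 ✓; 3 stages ⇒ order 3.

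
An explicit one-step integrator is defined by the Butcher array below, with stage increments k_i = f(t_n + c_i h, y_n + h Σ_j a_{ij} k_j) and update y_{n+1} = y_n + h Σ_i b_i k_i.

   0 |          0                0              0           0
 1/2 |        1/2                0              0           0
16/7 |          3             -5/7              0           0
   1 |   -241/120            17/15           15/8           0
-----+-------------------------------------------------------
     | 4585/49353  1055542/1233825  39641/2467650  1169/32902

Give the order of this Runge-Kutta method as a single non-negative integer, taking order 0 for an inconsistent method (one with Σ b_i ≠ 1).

b = (4585/49353, 1055542/1233825, 39641/2467650, 1169/32902)
c = (0, 1/2, 16/7, 1)
Ac = (0, 0, -5/14, 1019/210)
Σ b_i: 4585/49353·1 + 1055542/1233825·1 + 39641/2467650·1 + 1169/32902·1 = 1 ✓
b·c: 1055542/1233825·1/2 + 39641/2467650·16/7 + 1169/32902·1 = 1/2 ✓
b·c²: 1055542/1233825·1/4 + 39641/2467650·256/49 + 1169/32902·1 = 1/3 ✓
b·Ac: 39641/2467650·(-5/14) + 1169/32902·1019/210 = 1/6 ✓
b·c³: 1055542/1233825·1/8 + 39641/2467650·4096/343 + 1169/32902·1 = 153989/460628 ≠ 1/4 ⇒ order 3.
b·(c∘Ac): 39641/2467650·(-40/49) + 1169/32902·1019/210 = 157229/987060 ≠ 1/8
b·Ac²: 39641/2467650·(-5/28) + 1169/32902·29633/2940 = 490907/1381884 ≠ 1/12
b·A²c: 1169/32902·(-75/112) = -12525/526432 ≠ 1/24

3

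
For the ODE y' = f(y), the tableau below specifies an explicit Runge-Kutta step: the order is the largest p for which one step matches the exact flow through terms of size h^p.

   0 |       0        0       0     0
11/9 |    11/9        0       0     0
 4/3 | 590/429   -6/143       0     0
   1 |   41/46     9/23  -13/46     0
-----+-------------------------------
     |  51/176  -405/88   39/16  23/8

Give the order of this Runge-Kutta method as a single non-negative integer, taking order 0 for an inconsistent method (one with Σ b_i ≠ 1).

b = (51/176, -405/88, 39/16, 23/8)
c = (0, 11/9, 4/3, 1)
Ac = (0, 0, -2/39, 7/69)
Σ b_i: 51/176·1 + (-405/88)·1 + 39/16·1 + 23/8·1 = 1 ✓
b·c: (-405/88)·11/9 + 39/16·4/3 + 23/8·1 = 1/2 ✓
b·c²: (-405/88)·121/81 + 39/16·16/9 + 23/8·1 = 1/3 ✓
b·Ac: 39/16·(-2/39) + 23/8·7/69 = 1/6 ✓
b·c³: (-405/88)·1331/729 + 39/16·64/27 + 23/8·1 = 1/4 ✓
b·(c∘Ac): 39/16·(-8/117) + 23/8·7/69 = 1/8 ✓
b·Ac²: 39/16·(-22/351) + 23/8·17/207 = 1/12 ✓
b·A²c: 23/8·1/69 = 1/24 ✓; 4 stages ⇒ order 4.

4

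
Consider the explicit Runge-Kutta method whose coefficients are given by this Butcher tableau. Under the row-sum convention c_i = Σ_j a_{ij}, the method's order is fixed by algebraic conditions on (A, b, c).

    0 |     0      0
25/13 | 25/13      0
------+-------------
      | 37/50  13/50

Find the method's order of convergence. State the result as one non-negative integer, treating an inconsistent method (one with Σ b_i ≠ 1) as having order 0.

2

b = (37/50, 13/50)
c = (0, 25/13)
Σ b_i: 37/50·1 + 13/50·1 = 1 ✓
b·c: 13/50·25/13 = 1/2 ✓; 2 stages ⇒ order 2.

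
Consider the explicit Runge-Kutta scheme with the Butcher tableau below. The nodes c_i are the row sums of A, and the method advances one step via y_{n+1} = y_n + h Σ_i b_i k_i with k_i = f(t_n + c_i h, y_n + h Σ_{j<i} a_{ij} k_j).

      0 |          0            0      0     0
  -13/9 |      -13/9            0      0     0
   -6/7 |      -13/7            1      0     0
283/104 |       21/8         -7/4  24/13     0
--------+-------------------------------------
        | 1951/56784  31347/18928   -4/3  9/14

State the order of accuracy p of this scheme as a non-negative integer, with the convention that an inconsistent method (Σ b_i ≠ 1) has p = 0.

b = (1951/56784, 31347/18928, -4/3, 9/14)
c = (0, -13/9, -6/7, 283/104)
Ac = (0, 0, -13/9, 3097/3276)
Σ b_i: 1951/56784·1 + 31347/18928·1 + (-4/3)·1 + 9/14·1 = 1 ✓
b·c: 31347/18928·(-13/9) + (-4/3)·(-6/7) + 9/14·283/104 = 1/2 ✓
b·c²: 31347/18928·169/81 + (-4/3)·36/49 + 9/14·80089/10816 = 7669839/1059968 ≠ 1/3 ⇒ order 2.
b·Ac: (-4/3)·(-13/9) + 9/14·3097/3276 = 348611/137592 ≠ 1/6

2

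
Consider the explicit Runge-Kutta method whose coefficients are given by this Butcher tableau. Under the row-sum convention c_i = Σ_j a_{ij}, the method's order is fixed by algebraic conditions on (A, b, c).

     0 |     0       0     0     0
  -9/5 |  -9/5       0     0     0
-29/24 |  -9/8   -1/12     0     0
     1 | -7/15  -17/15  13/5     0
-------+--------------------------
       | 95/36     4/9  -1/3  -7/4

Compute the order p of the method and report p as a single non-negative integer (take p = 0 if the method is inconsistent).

b = (95/36, 4/9, -1/3, -7/4)
c = (0, -9/5, -29/24, 1)
Ac = (0, 0, 3/20, -661/600)
Σ b_i: 95/36·1 + 4/9·1 + (-1/3)·1 + (-7/4)·1 = 1 ✓
b·c: 4/9·(-9/5) + (-1/3)·(-29/24) + (-7/4)·1 = -773/360 ≠ 1/2 ⇒ order 1.

1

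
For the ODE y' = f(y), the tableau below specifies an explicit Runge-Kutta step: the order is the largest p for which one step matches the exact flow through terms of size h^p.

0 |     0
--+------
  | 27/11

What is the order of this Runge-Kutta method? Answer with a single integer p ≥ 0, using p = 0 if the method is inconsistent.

b = (27/11)
c = (0)
Σ b_i: 27/11·1 = 27/11 ≠ 1 ⇒ order 0.

0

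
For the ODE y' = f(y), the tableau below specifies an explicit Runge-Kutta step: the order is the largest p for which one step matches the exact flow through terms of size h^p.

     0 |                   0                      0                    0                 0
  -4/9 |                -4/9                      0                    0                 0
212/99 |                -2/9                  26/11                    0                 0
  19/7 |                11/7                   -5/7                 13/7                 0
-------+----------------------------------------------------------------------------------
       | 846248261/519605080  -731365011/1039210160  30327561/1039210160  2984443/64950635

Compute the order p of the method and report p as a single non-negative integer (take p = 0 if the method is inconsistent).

b = (846248261/519605080, -731365011/1039210160, 30327561/1039210160, 2984443/64950635)
c = (0, -4/9, 212/99, 19/7)
Ac = (0, 0, -104/99, 992/231)
Σ b_i: 846248261/519605080·1 + (-731365011/1039210160)·1 + 30327561/1039210160·1 + 2984443/64950635·1 = 1 ✓
b·c: (-731365011/1039210160)·(-4/9) + 30327561/1039210160·212/99 + 2984443/64950635·19/7 = 1/2 ✓
b·c²: (-731365011/1039210160)·16/81 + 30327561/1039210160·44944/9801 + 2984443/64950635·361/49 = 1/3 ✓
b·Ac: 30327561/1039210160·(-104/99) + 2984443/64950635·992/231 = 1/6 ✓
b·c³: (-731365011/1039210160)·(-64/729) + 30327561/1039210160·9528128/970299 + 2984443/64950635·6859/343 = 8148320693/6430112865 ≠ 1/4 ⇒ order 3.
b·(c∘Ac): 30327561/1039210160·(-22048/9801) + 2984443/64950635·18848/1617 = 30523134/64950635 ≠ 1/8
b·Ac²: 30327561/1039210160·416/891 + 2984443/64950635·574592/68607 = 23059127914/57871015785 ≠ 1/12
b·A²c: 2984443/64950635·(-1352/693) = -52402168/584555715 ≠ 1/24

3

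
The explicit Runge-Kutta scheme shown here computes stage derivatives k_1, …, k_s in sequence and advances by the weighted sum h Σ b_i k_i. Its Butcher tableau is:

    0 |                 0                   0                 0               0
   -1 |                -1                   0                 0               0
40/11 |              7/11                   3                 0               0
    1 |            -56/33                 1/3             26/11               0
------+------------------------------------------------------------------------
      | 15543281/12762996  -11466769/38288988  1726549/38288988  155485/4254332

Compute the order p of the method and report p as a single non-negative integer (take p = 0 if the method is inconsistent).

b = (15543281/12762996, -11466769/38288988, 1726549/38288988, 155485/4254332)
c = (0, -1, 40/11, 1)
Ac = (0, 0, -3, 2999/363)
Σ b_i: 15543281/12762996·1 + (-11466769/38288988)·1 + 1726549/38288988·1 + 155485/4254332·1 = 1 ✓
b·c: (-11466769/38288988)·(-1) + 1726549/38288988·40/11 + 155485/4254332·1 = 1/2 ✓
b·c²: (-11466769/38288988)·1 + 1726549/38288988·1600/121 + 155485/4254332·1 = 1/3 ✓
b·Ac: 1726549/38288988·(-3) + 155485/4254332·2999/363 = 1/6 ✓
b·c³: (-11466769/38288988)·(-1) + 1726549/38288988·64000/1331 + 155485/4254332·1 = 175790579/70196478 ≠ 1/4 ⇒ order 3.
b·(c∘Ac): 1726549/38288988·(-120/11) + 155485/4254332·2999/363 = -808215/4254332 ≠ 1/8
b·Ac²: 1726549/38288988·3 + 155485/4254332·126131/3993 = 90535187/70196478 ≠ 1/12
b·A²c: 155485/4254332·(-78/11) = -551265/2127166 ≠ 1/24

3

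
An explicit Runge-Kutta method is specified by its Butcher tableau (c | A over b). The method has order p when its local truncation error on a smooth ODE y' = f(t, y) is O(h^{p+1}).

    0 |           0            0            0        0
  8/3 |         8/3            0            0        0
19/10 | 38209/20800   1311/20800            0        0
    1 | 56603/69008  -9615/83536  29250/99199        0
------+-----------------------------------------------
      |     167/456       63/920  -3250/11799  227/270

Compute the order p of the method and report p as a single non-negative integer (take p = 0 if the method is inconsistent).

4

b = (167/456, 63/920, -3250/11799, 227/270)
c = (0, 8/3, 19/10, 1)
Ac = (0, 0, 437/2600, 115/454)
Σ b_i: 167/456·1 + 63/920·1 + (-3250/11799)·1 + 227/270·1 = 1 ✓
b·c: 63/920·8/3 + (-3250/11799)·19/10 + 227/270·1 = 1/2 ✓
b·c²: 63/920·64/9 + (-3250/11799)·361/100 + 227/270·1 = 1/3 ✓
b·Ac: (-3250/11799)·437/2600 + 227/270·115/454 = 1/6 ✓
b·c³: 63/920·512/27 + (-3250/11799)·6859/1000 + 227/270·1 = 1/4 ✓
b·(c∘Ac): (-3250/11799)·8303/26000 + 227/270·115/454 = 1/8 ✓
b·Ac²: (-3250/11799)·437/975 + 227/270·335/1362 = 1/12 ✓
b·A²c: 227/270·45/908 = 1/24 ✓; 4 stages ⇒ order 4.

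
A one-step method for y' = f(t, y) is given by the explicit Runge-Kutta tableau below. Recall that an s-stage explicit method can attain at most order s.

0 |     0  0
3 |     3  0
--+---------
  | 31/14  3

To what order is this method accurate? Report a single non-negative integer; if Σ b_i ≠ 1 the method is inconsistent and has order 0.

b = (31/14, 3)
c = (0, 3)
Σ b_i: 31/14·1 + 3·1 = 73/14 ≠ 1 ⇒ order 0.

0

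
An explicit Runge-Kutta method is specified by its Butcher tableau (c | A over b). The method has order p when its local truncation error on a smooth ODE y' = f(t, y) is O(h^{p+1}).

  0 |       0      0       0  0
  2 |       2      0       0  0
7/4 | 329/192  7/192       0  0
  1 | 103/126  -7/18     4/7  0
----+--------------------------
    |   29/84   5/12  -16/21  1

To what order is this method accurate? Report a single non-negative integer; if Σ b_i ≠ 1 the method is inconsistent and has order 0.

b = (29/84, 5/12, -16/21, 1)
c = (0, 2, 7/4, 1)
Ac = (0, 0, 7/96, 2/9)
Σ b_i: 29/84·1 + 5/12·1 + (-16/21)·1 + 1·1 = 1 ✓
b·c: 5/12·2 + (-16/21)·7/4 + 1·1 = 1/2 ✓
b·c²: 5/12·4 + (-16/21)·49/16 + 1·1 = 1/3 ✓
b·Ac: (-16/21)·7/96 + 1·2/9 = 1/6 ✓
b·c³: 5/12·8 + (-16/21)·343/64 + 1·1 = 1/4 ✓
b·(c∘Ac): (-16/21)·49/384 + 1·2/9 = 1/8 ✓
b·Ac²: (-16/21)·7/48 + 1·7/36 = 1/12 ✓
b·A²c: 1·1/24 = 1/24 ✓; 4 stages ⇒ order 4.

4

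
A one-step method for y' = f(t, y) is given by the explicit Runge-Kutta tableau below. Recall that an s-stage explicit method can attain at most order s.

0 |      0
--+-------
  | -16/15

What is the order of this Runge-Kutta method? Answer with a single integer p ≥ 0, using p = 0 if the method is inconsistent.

0

b = (-16/15)
c = (0)
Σ b_i: (-16/15)·1 = -16/15 ≠ 1 ⇒ order 0.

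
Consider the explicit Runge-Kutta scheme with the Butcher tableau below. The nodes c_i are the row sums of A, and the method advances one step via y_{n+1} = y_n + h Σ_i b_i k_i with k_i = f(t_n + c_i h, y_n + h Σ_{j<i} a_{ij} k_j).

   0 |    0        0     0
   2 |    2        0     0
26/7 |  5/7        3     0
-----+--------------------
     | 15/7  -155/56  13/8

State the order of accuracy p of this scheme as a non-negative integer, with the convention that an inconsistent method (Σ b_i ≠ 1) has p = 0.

2

b = (15/7, -155/56, 13/8)
c = (0, 2, 26/7)
Ac = (0, 0, 6)
Σ b_i: 15/7·1 + (-155/56)·1 + 13/8·1 = 1 ✓
b·c: (-155/56)·2 + 13/8·26/7 = 1/2 ✓
b·c²: (-155/56)·4 + 13/8·676/49 = 556/49 ≠ 1/3 ⇒ order 2.
b·Ac: 13/8·6 = 39/4 ≠ 1/6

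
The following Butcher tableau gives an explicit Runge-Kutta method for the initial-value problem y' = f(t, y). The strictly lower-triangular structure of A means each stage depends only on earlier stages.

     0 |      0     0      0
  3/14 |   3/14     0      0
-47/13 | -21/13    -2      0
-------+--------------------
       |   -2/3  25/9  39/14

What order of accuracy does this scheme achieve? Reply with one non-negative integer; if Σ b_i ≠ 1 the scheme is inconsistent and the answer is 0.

0

b = (-2/3, 25/9, 39/14)
c = (0, 3/14, -47/13)
Ac = (0, 0, -3/7)
Σ b_i: (-2/3)·1 + 25/9·1 + 39/14·1 = 617/126 ≠ 1 ⇒ order 0.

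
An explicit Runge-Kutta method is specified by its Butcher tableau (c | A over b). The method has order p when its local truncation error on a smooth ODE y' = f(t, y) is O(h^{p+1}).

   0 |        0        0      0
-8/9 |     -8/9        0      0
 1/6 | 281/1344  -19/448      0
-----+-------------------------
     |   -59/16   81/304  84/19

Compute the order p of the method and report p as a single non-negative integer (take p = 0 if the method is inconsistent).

3

b = (-59/16, 81/304, 84/19)
c = (0, -8/9, 1/6)
Ac = (0, 0, 19/504)
Σ b_i: (-59/16)·1 + 81/304·1 + 84/19·1 = 1 ✓
b·c: 81/304·(-8/9) + 84/19·1/6 = 1/2 ✓
b·c²: 81/304·64/81 + 84/19·1/36 = 1/3 ✓
b·Ac: 84/19·19/504 = 1/6 ✓; 3 stages ⇒ order 3.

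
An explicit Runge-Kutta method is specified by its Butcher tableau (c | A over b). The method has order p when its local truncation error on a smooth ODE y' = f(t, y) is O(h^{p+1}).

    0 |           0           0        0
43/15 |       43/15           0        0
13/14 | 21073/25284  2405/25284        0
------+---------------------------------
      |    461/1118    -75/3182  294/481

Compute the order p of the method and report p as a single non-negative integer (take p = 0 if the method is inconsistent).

3

b = (461/1118, -75/3182, 294/481)
c = (0, 43/15, 13/14)
Ac = (0, 0, 481/1764)
Σ b_i: 461/1118·1 + (-75/3182)·1 + 294/481·1 = 1 ✓
b·c: (-75/3182)·43/15 + 294/481·13/14 = 1/2 ✓
b·c²: (-75/3182)·1849/225 + 294/481·169/196 = 1/3 ✓
b·Ac: 294/481·481/1764 = 1/6 ✓; 3 stages ⇒ order 3.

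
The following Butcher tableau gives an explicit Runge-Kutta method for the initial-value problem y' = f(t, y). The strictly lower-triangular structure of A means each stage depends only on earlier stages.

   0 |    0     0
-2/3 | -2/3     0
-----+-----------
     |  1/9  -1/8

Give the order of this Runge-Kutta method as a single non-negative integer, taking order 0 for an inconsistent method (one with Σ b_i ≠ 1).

b = (1/9, -1/8)
c = (0, -2/3)
Σ b_i: 1/9·1 + (-1/8)·1 = -1/72 ≠ 1 ⇒ order 0.

0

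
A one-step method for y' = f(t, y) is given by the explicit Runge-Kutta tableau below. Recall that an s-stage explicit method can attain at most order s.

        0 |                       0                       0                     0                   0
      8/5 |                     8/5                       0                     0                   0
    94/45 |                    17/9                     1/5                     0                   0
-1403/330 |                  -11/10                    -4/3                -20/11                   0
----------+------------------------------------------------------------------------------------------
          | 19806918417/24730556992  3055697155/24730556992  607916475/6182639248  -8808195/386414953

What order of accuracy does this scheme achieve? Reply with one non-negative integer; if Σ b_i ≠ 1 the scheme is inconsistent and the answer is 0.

3

b = (19806918417/24730556992, 3055697155/24730556992, 607916475/6182639248, -8808195/386414953)
c = (0, 8/5, 94/45, -1403/330)
Ac = (0, 0, 8/25, -2936/495)
Σ b_i: 19806918417/24730556992·1 + 3055697155/24730556992·1 + 607916475/6182639248·1 + (-8808195/386414953)·1 = 1 ✓
b·c: 3055697155/24730556992·8/5 + 607916475/6182639248·94/45 + (-8808195/386414953)·(-1403/330) = 1/2 ✓
b·c²: 3055697155/24730556992·64/25 + 607916475/6182639248·8836/2025 + (-8808195/386414953)·1968409/108900 = 1/3 ✓
b·Ac: 607916475/6182639248·8/25 + (-8808195/386414953)·(-2936/495) = 1/6 ✓
b·c³: 3055697155/24730556992·512/125 + 607916475/6182639248·830584/91125 + (-8808195/386414953)·(-2761677827/35937000) = 72394852721761/22953048208200 ≠ 1/4 ⇒ order 3.
b·(c∘Ac): 607916475/6182639248·752/1125 + (-8808195/386414953)·2059604/81675 = -8852375239/17388672885 ≠ 1/8
b·Ac²: 607916475/6182639248·64/125 + (-8808195/386414953)·(-252752/22275) = 16118859188/52166018655 ≠ 1/12
b·A²c: (-8808195/386414953)·(-32/55) = 5124768/386414953 ≠ 1/24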